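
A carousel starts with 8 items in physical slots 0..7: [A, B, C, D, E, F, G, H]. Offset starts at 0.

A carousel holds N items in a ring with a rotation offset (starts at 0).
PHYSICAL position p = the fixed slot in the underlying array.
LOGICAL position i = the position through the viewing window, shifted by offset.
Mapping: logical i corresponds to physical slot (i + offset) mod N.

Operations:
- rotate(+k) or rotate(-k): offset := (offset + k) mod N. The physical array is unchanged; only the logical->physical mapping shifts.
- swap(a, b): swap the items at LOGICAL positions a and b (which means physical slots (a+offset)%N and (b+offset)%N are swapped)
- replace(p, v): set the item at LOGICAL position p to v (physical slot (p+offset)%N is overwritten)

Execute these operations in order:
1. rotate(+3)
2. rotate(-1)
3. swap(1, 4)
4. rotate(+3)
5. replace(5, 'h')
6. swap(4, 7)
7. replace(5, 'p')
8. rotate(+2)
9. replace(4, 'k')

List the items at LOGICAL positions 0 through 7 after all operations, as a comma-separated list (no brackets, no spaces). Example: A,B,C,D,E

Answer: H,A,E,p,k,B,F,D

Derivation:
After op 1 (rotate(+3)): offset=3, physical=[A,B,C,D,E,F,G,H], logical=[D,E,F,G,H,A,B,C]
After op 2 (rotate(-1)): offset=2, physical=[A,B,C,D,E,F,G,H], logical=[C,D,E,F,G,H,A,B]
After op 3 (swap(1, 4)): offset=2, physical=[A,B,C,G,E,F,D,H], logical=[C,G,E,F,D,H,A,B]
After op 4 (rotate(+3)): offset=5, physical=[A,B,C,G,E,F,D,H], logical=[F,D,H,A,B,C,G,E]
After op 5 (replace(5, 'h')): offset=5, physical=[A,B,h,G,E,F,D,H], logical=[F,D,H,A,B,h,G,E]
After op 6 (swap(4, 7)): offset=5, physical=[A,E,h,G,B,F,D,H], logical=[F,D,H,A,E,h,G,B]
After op 7 (replace(5, 'p')): offset=5, physical=[A,E,p,G,B,F,D,H], logical=[F,D,H,A,E,p,G,B]
After op 8 (rotate(+2)): offset=7, physical=[A,E,p,G,B,F,D,H], logical=[H,A,E,p,G,B,F,D]
After op 9 (replace(4, 'k')): offset=7, physical=[A,E,p,k,B,F,D,H], logical=[H,A,E,p,k,B,F,D]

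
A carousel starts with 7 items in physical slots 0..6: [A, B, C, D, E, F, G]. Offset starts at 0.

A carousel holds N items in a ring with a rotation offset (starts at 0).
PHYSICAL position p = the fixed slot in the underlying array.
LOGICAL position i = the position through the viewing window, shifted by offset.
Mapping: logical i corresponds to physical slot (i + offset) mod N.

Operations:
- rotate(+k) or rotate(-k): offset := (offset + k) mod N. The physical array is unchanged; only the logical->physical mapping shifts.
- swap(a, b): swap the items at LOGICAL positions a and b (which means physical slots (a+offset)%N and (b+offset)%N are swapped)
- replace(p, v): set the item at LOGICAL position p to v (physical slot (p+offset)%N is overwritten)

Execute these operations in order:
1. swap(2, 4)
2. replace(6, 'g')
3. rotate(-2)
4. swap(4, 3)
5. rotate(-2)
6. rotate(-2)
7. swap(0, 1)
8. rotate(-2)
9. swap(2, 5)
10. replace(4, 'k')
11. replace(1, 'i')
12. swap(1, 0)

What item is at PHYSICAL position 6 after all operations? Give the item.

Answer: i

Derivation:
After op 1 (swap(2, 4)): offset=0, physical=[A,B,E,D,C,F,G], logical=[A,B,E,D,C,F,G]
After op 2 (replace(6, 'g')): offset=0, physical=[A,B,E,D,C,F,g], logical=[A,B,E,D,C,F,g]
After op 3 (rotate(-2)): offset=5, physical=[A,B,E,D,C,F,g], logical=[F,g,A,B,E,D,C]
After op 4 (swap(4, 3)): offset=5, physical=[A,E,B,D,C,F,g], logical=[F,g,A,E,B,D,C]
After op 5 (rotate(-2)): offset=3, physical=[A,E,B,D,C,F,g], logical=[D,C,F,g,A,E,B]
After op 6 (rotate(-2)): offset=1, physical=[A,E,B,D,C,F,g], logical=[E,B,D,C,F,g,A]
After op 7 (swap(0, 1)): offset=1, physical=[A,B,E,D,C,F,g], logical=[B,E,D,C,F,g,A]
After op 8 (rotate(-2)): offset=6, physical=[A,B,E,D,C,F,g], logical=[g,A,B,E,D,C,F]
After op 9 (swap(2, 5)): offset=6, physical=[A,C,E,D,B,F,g], logical=[g,A,C,E,D,B,F]
After op 10 (replace(4, 'k')): offset=6, physical=[A,C,E,k,B,F,g], logical=[g,A,C,E,k,B,F]
After op 11 (replace(1, 'i')): offset=6, physical=[i,C,E,k,B,F,g], logical=[g,i,C,E,k,B,F]
After op 12 (swap(1, 0)): offset=6, physical=[g,C,E,k,B,F,i], logical=[i,g,C,E,k,B,F]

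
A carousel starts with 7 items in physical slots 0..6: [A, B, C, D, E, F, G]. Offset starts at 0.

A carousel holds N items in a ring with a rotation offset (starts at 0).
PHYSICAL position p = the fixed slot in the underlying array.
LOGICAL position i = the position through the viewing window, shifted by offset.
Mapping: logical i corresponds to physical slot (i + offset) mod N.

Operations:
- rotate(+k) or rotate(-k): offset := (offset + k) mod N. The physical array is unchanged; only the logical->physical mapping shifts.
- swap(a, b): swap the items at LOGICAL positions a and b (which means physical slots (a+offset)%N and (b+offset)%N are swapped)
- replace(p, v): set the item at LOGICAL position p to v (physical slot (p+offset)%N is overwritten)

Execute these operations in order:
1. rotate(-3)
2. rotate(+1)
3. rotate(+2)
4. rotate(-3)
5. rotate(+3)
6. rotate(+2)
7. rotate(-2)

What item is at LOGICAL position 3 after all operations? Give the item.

Answer: D

Derivation:
After op 1 (rotate(-3)): offset=4, physical=[A,B,C,D,E,F,G], logical=[E,F,G,A,B,C,D]
After op 2 (rotate(+1)): offset=5, physical=[A,B,C,D,E,F,G], logical=[F,G,A,B,C,D,E]
After op 3 (rotate(+2)): offset=0, physical=[A,B,C,D,E,F,G], logical=[A,B,C,D,E,F,G]
After op 4 (rotate(-3)): offset=4, physical=[A,B,C,D,E,F,G], logical=[E,F,G,A,B,C,D]
After op 5 (rotate(+3)): offset=0, physical=[A,B,C,D,E,F,G], logical=[A,B,C,D,E,F,G]
After op 6 (rotate(+2)): offset=2, physical=[A,B,C,D,E,F,G], logical=[C,D,E,F,G,A,B]
After op 7 (rotate(-2)): offset=0, physical=[A,B,C,D,E,F,G], logical=[A,B,C,D,E,F,G]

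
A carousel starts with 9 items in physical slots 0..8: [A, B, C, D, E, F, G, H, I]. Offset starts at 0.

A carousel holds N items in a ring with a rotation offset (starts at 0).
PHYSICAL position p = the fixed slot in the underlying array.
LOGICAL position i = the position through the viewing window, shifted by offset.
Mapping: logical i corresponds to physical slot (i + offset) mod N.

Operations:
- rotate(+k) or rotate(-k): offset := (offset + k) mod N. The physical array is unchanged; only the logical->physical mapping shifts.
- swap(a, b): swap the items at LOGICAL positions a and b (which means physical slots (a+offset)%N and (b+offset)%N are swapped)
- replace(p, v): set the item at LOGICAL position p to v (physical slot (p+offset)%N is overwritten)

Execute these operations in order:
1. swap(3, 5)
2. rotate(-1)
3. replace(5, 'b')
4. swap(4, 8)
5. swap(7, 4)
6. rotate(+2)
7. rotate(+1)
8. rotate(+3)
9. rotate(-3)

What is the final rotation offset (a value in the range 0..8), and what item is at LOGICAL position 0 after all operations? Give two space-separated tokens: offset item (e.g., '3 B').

After op 1 (swap(3, 5)): offset=0, physical=[A,B,C,F,E,D,G,H,I], logical=[A,B,C,F,E,D,G,H,I]
After op 2 (rotate(-1)): offset=8, physical=[A,B,C,F,E,D,G,H,I], logical=[I,A,B,C,F,E,D,G,H]
After op 3 (replace(5, 'b')): offset=8, physical=[A,B,C,F,b,D,G,H,I], logical=[I,A,B,C,F,b,D,G,H]
After op 4 (swap(4, 8)): offset=8, physical=[A,B,C,H,b,D,G,F,I], logical=[I,A,B,C,H,b,D,G,F]
After op 5 (swap(7, 4)): offset=8, physical=[A,B,C,G,b,D,H,F,I], logical=[I,A,B,C,G,b,D,H,F]
After op 6 (rotate(+2)): offset=1, physical=[A,B,C,G,b,D,H,F,I], logical=[B,C,G,b,D,H,F,I,A]
After op 7 (rotate(+1)): offset=2, physical=[A,B,C,G,b,D,H,F,I], logical=[C,G,b,D,H,F,I,A,B]
After op 8 (rotate(+3)): offset=5, physical=[A,B,C,G,b,D,H,F,I], logical=[D,H,F,I,A,B,C,G,b]
After op 9 (rotate(-3)): offset=2, physical=[A,B,C,G,b,D,H,F,I], logical=[C,G,b,D,H,F,I,A,B]

Answer: 2 C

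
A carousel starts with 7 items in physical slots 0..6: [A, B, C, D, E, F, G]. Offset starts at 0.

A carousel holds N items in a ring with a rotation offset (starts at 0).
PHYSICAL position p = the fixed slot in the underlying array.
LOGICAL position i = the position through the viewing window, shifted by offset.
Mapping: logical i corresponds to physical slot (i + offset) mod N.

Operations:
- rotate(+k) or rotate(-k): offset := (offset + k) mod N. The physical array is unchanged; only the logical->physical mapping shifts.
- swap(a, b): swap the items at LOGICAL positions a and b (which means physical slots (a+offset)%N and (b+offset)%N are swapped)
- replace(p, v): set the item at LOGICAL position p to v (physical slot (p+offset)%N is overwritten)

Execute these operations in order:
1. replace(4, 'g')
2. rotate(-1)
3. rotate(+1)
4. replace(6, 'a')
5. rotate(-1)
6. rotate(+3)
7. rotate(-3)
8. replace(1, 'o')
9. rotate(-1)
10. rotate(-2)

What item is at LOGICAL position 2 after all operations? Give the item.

Answer: F

Derivation:
After op 1 (replace(4, 'g')): offset=0, physical=[A,B,C,D,g,F,G], logical=[A,B,C,D,g,F,G]
After op 2 (rotate(-1)): offset=6, physical=[A,B,C,D,g,F,G], logical=[G,A,B,C,D,g,F]
After op 3 (rotate(+1)): offset=0, physical=[A,B,C,D,g,F,G], logical=[A,B,C,D,g,F,G]
After op 4 (replace(6, 'a')): offset=0, physical=[A,B,C,D,g,F,a], logical=[A,B,C,D,g,F,a]
After op 5 (rotate(-1)): offset=6, physical=[A,B,C,D,g,F,a], logical=[a,A,B,C,D,g,F]
After op 6 (rotate(+3)): offset=2, physical=[A,B,C,D,g,F,a], logical=[C,D,g,F,a,A,B]
After op 7 (rotate(-3)): offset=6, physical=[A,B,C,D,g,F,a], logical=[a,A,B,C,D,g,F]
After op 8 (replace(1, 'o')): offset=6, physical=[o,B,C,D,g,F,a], logical=[a,o,B,C,D,g,F]
After op 9 (rotate(-1)): offset=5, physical=[o,B,C,D,g,F,a], logical=[F,a,o,B,C,D,g]
After op 10 (rotate(-2)): offset=3, physical=[o,B,C,D,g,F,a], logical=[D,g,F,a,o,B,C]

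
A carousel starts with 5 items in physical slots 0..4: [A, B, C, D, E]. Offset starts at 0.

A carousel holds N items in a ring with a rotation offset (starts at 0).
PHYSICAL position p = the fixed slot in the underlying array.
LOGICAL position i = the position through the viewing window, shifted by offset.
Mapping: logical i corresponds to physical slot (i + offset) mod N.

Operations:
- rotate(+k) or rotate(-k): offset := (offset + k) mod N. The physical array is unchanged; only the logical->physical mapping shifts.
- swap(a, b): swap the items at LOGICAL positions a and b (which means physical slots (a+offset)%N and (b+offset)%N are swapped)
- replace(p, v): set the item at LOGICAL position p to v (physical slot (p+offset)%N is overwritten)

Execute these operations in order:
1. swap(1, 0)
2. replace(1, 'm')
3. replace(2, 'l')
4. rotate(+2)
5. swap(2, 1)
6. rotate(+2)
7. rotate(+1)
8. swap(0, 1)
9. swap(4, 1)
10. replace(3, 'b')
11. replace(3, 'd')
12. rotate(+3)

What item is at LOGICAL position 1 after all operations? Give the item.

After op 1 (swap(1, 0)): offset=0, physical=[B,A,C,D,E], logical=[B,A,C,D,E]
After op 2 (replace(1, 'm')): offset=0, physical=[B,m,C,D,E], logical=[B,m,C,D,E]
After op 3 (replace(2, 'l')): offset=0, physical=[B,m,l,D,E], logical=[B,m,l,D,E]
After op 4 (rotate(+2)): offset=2, physical=[B,m,l,D,E], logical=[l,D,E,B,m]
After op 5 (swap(2, 1)): offset=2, physical=[B,m,l,E,D], logical=[l,E,D,B,m]
After op 6 (rotate(+2)): offset=4, physical=[B,m,l,E,D], logical=[D,B,m,l,E]
After op 7 (rotate(+1)): offset=0, physical=[B,m,l,E,D], logical=[B,m,l,E,D]
After op 8 (swap(0, 1)): offset=0, physical=[m,B,l,E,D], logical=[m,B,l,E,D]
After op 9 (swap(4, 1)): offset=0, physical=[m,D,l,E,B], logical=[m,D,l,E,B]
After op 10 (replace(3, 'b')): offset=0, physical=[m,D,l,b,B], logical=[m,D,l,b,B]
After op 11 (replace(3, 'd')): offset=0, physical=[m,D,l,d,B], logical=[m,D,l,d,B]
After op 12 (rotate(+3)): offset=3, physical=[m,D,l,d,B], logical=[d,B,m,D,l]

Answer: B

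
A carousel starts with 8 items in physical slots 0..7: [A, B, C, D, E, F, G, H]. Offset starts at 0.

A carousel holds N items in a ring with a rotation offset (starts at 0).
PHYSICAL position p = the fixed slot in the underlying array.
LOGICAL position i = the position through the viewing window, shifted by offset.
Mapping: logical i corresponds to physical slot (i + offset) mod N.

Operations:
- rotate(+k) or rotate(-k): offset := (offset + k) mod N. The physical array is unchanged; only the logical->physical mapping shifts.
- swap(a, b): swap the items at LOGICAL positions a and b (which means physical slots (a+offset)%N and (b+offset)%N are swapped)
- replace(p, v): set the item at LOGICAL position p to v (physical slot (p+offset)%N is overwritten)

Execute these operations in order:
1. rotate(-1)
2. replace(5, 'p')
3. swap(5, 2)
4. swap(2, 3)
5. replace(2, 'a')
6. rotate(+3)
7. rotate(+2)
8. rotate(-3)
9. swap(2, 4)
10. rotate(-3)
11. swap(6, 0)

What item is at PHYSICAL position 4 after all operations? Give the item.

After op 1 (rotate(-1)): offset=7, physical=[A,B,C,D,E,F,G,H], logical=[H,A,B,C,D,E,F,G]
After op 2 (replace(5, 'p')): offset=7, physical=[A,B,C,D,p,F,G,H], logical=[H,A,B,C,D,p,F,G]
After op 3 (swap(5, 2)): offset=7, physical=[A,p,C,D,B,F,G,H], logical=[H,A,p,C,D,B,F,G]
After op 4 (swap(2, 3)): offset=7, physical=[A,C,p,D,B,F,G,H], logical=[H,A,C,p,D,B,F,G]
After op 5 (replace(2, 'a')): offset=7, physical=[A,a,p,D,B,F,G,H], logical=[H,A,a,p,D,B,F,G]
After op 6 (rotate(+3)): offset=2, physical=[A,a,p,D,B,F,G,H], logical=[p,D,B,F,G,H,A,a]
After op 7 (rotate(+2)): offset=4, physical=[A,a,p,D,B,F,G,H], logical=[B,F,G,H,A,a,p,D]
After op 8 (rotate(-3)): offset=1, physical=[A,a,p,D,B,F,G,H], logical=[a,p,D,B,F,G,H,A]
After op 9 (swap(2, 4)): offset=1, physical=[A,a,p,F,B,D,G,H], logical=[a,p,F,B,D,G,H,A]
After op 10 (rotate(-3)): offset=6, physical=[A,a,p,F,B,D,G,H], logical=[G,H,A,a,p,F,B,D]
After op 11 (swap(6, 0)): offset=6, physical=[A,a,p,F,G,D,B,H], logical=[B,H,A,a,p,F,G,D]

Answer: G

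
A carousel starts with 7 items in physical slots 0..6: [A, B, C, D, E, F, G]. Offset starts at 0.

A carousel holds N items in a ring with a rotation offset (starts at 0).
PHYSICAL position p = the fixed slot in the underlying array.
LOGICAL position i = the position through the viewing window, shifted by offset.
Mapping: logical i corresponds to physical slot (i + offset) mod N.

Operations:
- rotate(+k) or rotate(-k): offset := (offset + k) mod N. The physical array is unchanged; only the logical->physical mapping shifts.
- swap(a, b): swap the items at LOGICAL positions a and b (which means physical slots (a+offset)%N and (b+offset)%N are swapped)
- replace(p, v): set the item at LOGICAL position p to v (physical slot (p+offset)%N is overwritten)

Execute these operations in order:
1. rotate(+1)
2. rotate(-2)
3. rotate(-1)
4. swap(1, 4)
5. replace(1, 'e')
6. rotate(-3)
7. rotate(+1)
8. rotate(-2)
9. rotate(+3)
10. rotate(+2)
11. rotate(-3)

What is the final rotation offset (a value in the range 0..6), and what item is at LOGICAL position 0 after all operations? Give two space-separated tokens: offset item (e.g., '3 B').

Answer: 3 D

Derivation:
After op 1 (rotate(+1)): offset=1, physical=[A,B,C,D,E,F,G], logical=[B,C,D,E,F,G,A]
After op 2 (rotate(-2)): offset=6, physical=[A,B,C,D,E,F,G], logical=[G,A,B,C,D,E,F]
After op 3 (rotate(-1)): offset=5, physical=[A,B,C,D,E,F,G], logical=[F,G,A,B,C,D,E]
After op 4 (swap(1, 4)): offset=5, physical=[A,B,G,D,E,F,C], logical=[F,C,A,B,G,D,E]
After op 5 (replace(1, 'e')): offset=5, physical=[A,B,G,D,E,F,e], logical=[F,e,A,B,G,D,E]
After op 6 (rotate(-3)): offset=2, physical=[A,B,G,D,E,F,e], logical=[G,D,E,F,e,A,B]
After op 7 (rotate(+1)): offset=3, physical=[A,B,G,D,E,F,e], logical=[D,E,F,e,A,B,G]
After op 8 (rotate(-2)): offset=1, physical=[A,B,G,D,E,F,e], logical=[B,G,D,E,F,e,A]
After op 9 (rotate(+3)): offset=4, physical=[A,B,G,D,E,F,e], logical=[E,F,e,A,B,G,D]
After op 10 (rotate(+2)): offset=6, physical=[A,B,G,D,E,F,e], logical=[e,A,B,G,D,E,F]
After op 11 (rotate(-3)): offset=3, physical=[A,B,G,D,E,F,e], logical=[D,E,F,e,A,B,G]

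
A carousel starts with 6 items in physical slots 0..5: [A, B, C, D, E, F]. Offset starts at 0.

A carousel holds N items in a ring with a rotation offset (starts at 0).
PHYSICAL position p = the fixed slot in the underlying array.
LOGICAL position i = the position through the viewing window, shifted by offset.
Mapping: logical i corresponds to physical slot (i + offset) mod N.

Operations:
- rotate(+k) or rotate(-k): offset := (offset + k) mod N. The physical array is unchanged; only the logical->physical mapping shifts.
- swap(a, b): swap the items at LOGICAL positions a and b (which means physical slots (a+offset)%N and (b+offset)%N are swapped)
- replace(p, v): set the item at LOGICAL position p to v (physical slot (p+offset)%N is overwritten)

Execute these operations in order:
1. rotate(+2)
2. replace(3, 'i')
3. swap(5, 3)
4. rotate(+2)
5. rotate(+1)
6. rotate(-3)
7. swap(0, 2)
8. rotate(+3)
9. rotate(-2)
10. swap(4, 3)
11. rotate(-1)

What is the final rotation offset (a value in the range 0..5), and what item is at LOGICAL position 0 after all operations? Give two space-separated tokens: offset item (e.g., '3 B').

Answer: 2 E

Derivation:
After op 1 (rotate(+2)): offset=2, physical=[A,B,C,D,E,F], logical=[C,D,E,F,A,B]
After op 2 (replace(3, 'i')): offset=2, physical=[A,B,C,D,E,i], logical=[C,D,E,i,A,B]
After op 3 (swap(5, 3)): offset=2, physical=[A,i,C,D,E,B], logical=[C,D,E,B,A,i]
After op 4 (rotate(+2)): offset=4, physical=[A,i,C,D,E,B], logical=[E,B,A,i,C,D]
After op 5 (rotate(+1)): offset=5, physical=[A,i,C,D,E,B], logical=[B,A,i,C,D,E]
After op 6 (rotate(-3)): offset=2, physical=[A,i,C,D,E,B], logical=[C,D,E,B,A,i]
After op 7 (swap(0, 2)): offset=2, physical=[A,i,E,D,C,B], logical=[E,D,C,B,A,i]
After op 8 (rotate(+3)): offset=5, physical=[A,i,E,D,C,B], logical=[B,A,i,E,D,C]
After op 9 (rotate(-2)): offset=3, physical=[A,i,E,D,C,B], logical=[D,C,B,A,i,E]
After op 10 (swap(4, 3)): offset=3, physical=[i,A,E,D,C,B], logical=[D,C,B,i,A,E]
After op 11 (rotate(-1)): offset=2, physical=[i,A,E,D,C,B], logical=[E,D,C,B,i,A]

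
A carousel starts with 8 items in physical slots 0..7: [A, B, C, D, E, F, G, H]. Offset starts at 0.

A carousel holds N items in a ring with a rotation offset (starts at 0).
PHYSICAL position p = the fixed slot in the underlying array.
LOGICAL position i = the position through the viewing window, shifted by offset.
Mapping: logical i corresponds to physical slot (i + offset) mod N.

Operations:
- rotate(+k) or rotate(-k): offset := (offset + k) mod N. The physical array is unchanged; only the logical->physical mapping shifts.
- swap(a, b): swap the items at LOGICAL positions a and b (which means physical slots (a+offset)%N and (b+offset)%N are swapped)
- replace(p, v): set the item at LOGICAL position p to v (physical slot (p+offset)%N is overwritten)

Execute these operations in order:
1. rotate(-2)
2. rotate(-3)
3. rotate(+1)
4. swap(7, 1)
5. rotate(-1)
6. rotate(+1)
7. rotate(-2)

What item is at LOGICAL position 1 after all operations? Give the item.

After op 1 (rotate(-2)): offset=6, physical=[A,B,C,D,E,F,G,H], logical=[G,H,A,B,C,D,E,F]
After op 2 (rotate(-3)): offset=3, physical=[A,B,C,D,E,F,G,H], logical=[D,E,F,G,H,A,B,C]
After op 3 (rotate(+1)): offset=4, physical=[A,B,C,D,E,F,G,H], logical=[E,F,G,H,A,B,C,D]
After op 4 (swap(7, 1)): offset=4, physical=[A,B,C,F,E,D,G,H], logical=[E,D,G,H,A,B,C,F]
After op 5 (rotate(-1)): offset=3, physical=[A,B,C,F,E,D,G,H], logical=[F,E,D,G,H,A,B,C]
After op 6 (rotate(+1)): offset=4, physical=[A,B,C,F,E,D,G,H], logical=[E,D,G,H,A,B,C,F]
After op 7 (rotate(-2)): offset=2, physical=[A,B,C,F,E,D,G,H], logical=[C,F,E,D,G,H,A,B]

Answer: F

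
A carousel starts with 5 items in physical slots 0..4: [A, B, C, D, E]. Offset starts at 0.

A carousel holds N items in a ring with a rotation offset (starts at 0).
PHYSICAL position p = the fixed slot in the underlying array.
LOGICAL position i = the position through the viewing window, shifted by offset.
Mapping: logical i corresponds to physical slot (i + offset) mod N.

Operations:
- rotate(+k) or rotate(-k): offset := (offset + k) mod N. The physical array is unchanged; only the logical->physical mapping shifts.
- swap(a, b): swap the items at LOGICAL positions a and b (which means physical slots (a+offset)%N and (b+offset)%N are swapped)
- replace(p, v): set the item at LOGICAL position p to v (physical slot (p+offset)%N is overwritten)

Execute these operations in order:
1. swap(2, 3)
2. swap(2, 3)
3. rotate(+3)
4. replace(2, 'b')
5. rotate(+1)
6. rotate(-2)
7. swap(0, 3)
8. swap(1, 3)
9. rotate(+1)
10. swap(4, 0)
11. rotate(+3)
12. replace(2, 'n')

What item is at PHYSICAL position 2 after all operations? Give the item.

Answer: C

Derivation:
After op 1 (swap(2, 3)): offset=0, physical=[A,B,D,C,E], logical=[A,B,D,C,E]
After op 2 (swap(2, 3)): offset=0, physical=[A,B,C,D,E], logical=[A,B,C,D,E]
After op 3 (rotate(+3)): offset=3, physical=[A,B,C,D,E], logical=[D,E,A,B,C]
After op 4 (replace(2, 'b')): offset=3, physical=[b,B,C,D,E], logical=[D,E,b,B,C]
After op 5 (rotate(+1)): offset=4, physical=[b,B,C,D,E], logical=[E,b,B,C,D]
After op 6 (rotate(-2)): offset=2, physical=[b,B,C,D,E], logical=[C,D,E,b,B]
After op 7 (swap(0, 3)): offset=2, physical=[C,B,b,D,E], logical=[b,D,E,C,B]
After op 8 (swap(1, 3)): offset=2, physical=[D,B,b,C,E], logical=[b,C,E,D,B]
After op 9 (rotate(+1)): offset=3, physical=[D,B,b,C,E], logical=[C,E,D,B,b]
After op 10 (swap(4, 0)): offset=3, physical=[D,B,C,b,E], logical=[b,E,D,B,C]
After op 11 (rotate(+3)): offset=1, physical=[D,B,C,b,E], logical=[B,C,b,E,D]
After op 12 (replace(2, 'n')): offset=1, physical=[D,B,C,n,E], logical=[B,C,n,E,D]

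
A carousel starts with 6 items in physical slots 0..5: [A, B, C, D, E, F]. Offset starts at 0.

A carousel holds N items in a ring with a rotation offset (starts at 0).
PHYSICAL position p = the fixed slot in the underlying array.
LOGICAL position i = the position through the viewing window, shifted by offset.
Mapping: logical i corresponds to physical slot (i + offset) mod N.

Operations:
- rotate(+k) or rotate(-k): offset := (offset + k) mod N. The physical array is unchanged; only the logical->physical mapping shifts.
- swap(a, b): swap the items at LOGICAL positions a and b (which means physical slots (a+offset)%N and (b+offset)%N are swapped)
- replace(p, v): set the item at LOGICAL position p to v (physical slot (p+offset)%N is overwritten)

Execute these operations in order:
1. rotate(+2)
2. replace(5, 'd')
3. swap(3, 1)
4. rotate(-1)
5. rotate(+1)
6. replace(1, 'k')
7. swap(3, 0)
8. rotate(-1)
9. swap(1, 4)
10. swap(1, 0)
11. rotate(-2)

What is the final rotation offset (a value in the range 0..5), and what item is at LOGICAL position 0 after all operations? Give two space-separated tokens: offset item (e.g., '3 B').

Answer: 5 D

Derivation:
After op 1 (rotate(+2)): offset=2, physical=[A,B,C,D,E,F], logical=[C,D,E,F,A,B]
After op 2 (replace(5, 'd')): offset=2, physical=[A,d,C,D,E,F], logical=[C,D,E,F,A,d]
After op 3 (swap(3, 1)): offset=2, physical=[A,d,C,F,E,D], logical=[C,F,E,D,A,d]
After op 4 (rotate(-1)): offset=1, physical=[A,d,C,F,E,D], logical=[d,C,F,E,D,A]
After op 5 (rotate(+1)): offset=2, physical=[A,d,C,F,E,D], logical=[C,F,E,D,A,d]
After op 6 (replace(1, 'k')): offset=2, physical=[A,d,C,k,E,D], logical=[C,k,E,D,A,d]
After op 7 (swap(3, 0)): offset=2, physical=[A,d,D,k,E,C], logical=[D,k,E,C,A,d]
After op 8 (rotate(-1)): offset=1, physical=[A,d,D,k,E,C], logical=[d,D,k,E,C,A]
After op 9 (swap(1, 4)): offset=1, physical=[A,d,C,k,E,D], logical=[d,C,k,E,D,A]
After op 10 (swap(1, 0)): offset=1, physical=[A,C,d,k,E,D], logical=[C,d,k,E,D,A]
After op 11 (rotate(-2)): offset=5, physical=[A,C,d,k,E,D], logical=[D,A,C,d,k,E]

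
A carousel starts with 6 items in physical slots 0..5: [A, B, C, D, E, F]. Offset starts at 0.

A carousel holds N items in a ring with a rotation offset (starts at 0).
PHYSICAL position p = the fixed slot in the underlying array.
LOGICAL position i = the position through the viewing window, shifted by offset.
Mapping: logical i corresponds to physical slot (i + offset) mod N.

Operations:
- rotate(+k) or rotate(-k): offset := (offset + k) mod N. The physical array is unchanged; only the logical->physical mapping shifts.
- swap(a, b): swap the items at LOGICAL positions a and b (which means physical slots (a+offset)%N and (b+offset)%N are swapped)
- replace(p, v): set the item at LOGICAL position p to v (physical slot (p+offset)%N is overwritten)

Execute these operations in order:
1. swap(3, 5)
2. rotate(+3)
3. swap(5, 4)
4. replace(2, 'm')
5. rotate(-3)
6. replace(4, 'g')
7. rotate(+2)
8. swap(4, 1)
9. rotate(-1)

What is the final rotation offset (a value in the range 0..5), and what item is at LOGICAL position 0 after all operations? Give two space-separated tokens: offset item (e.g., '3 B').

After op 1 (swap(3, 5)): offset=0, physical=[A,B,C,F,E,D], logical=[A,B,C,F,E,D]
After op 2 (rotate(+3)): offset=3, physical=[A,B,C,F,E,D], logical=[F,E,D,A,B,C]
After op 3 (swap(5, 4)): offset=3, physical=[A,C,B,F,E,D], logical=[F,E,D,A,C,B]
After op 4 (replace(2, 'm')): offset=3, physical=[A,C,B,F,E,m], logical=[F,E,m,A,C,B]
After op 5 (rotate(-3)): offset=0, physical=[A,C,B,F,E,m], logical=[A,C,B,F,E,m]
After op 6 (replace(4, 'g')): offset=0, physical=[A,C,B,F,g,m], logical=[A,C,B,F,g,m]
After op 7 (rotate(+2)): offset=2, physical=[A,C,B,F,g,m], logical=[B,F,g,m,A,C]
After op 8 (swap(4, 1)): offset=2, physical=[F,C,B,A,g,m], logical=[B,A,g,m,F,C]
After op 9 (rotate(-1)): offset=1, physical=[F,C,B,A,g,m], logical=[C,B,A,g,m,F]

Answer: 1 C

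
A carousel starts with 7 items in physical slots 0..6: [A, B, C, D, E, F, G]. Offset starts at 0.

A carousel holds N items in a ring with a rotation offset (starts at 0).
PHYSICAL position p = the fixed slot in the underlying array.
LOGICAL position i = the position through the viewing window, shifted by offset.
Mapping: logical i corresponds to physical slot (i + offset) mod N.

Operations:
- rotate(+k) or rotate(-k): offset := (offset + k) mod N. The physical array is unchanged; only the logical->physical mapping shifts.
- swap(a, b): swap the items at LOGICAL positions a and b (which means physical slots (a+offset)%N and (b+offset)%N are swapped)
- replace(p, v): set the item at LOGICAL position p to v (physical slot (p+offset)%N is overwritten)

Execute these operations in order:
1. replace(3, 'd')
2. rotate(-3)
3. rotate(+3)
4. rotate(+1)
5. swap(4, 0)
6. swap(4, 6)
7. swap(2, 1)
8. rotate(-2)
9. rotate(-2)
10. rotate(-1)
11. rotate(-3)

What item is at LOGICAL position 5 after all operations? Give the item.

Answer: A

Derivation:
After op 1 (replace(3, 'd')): offset=0, physical=[A,B,C,d,E,F,G], logical=[A,B,C,d,E,F,G]
After op 2 (rotate(-3)): offset=4, physical=[A,B,C,d,E,F,G], logical=[E,F,G,A,B,C,d]
After op 3 (rotate(+3)): offset=0, physical=[A,B,C,d,E,F,G], logical=[A,B,C,d,E,F,G]
After op 4 (rotate(+1)): offset=1, physical=[A,B,C,d,E,F,G], logical=[B,C,d,E,F,G,A]
After op 5 (swap(4, 0)): offset=1, physical=[A,F,C,d,E,B,G], logical=[F,C,d,E,B,G,A]
After op 6 (swap(4, 6)): offset=1, physical=[B,F,C,d,E,A,G], logical=[F,C,d,E,A,G,B]
After op 7 (swap(2, 1)): offset=1, physical=[B,F,d,C,E,A,G], logical=[F,d,C,E,A,G,B]
After op 8 (rotate(-2)): offset=6, physical=[B,F,d,C,E,A,G], logical=[G,B,F,d,C,E,A]
After op 9 (rotate(-2)): offset=4, physical=[B,F,d,C,E,A,G], logical=[E,A,G,B,F,d,C]
After op 10 (rotate(-1)): offset=3, physical=[B,F,d,C,E,A,G], logical=[C,E,A,G,B,F,d]
After op 11 (rotate(-3)): offset=0, physical=[B,F,d,C,E,A,G], logical=[B,F,d,C,E,A,G]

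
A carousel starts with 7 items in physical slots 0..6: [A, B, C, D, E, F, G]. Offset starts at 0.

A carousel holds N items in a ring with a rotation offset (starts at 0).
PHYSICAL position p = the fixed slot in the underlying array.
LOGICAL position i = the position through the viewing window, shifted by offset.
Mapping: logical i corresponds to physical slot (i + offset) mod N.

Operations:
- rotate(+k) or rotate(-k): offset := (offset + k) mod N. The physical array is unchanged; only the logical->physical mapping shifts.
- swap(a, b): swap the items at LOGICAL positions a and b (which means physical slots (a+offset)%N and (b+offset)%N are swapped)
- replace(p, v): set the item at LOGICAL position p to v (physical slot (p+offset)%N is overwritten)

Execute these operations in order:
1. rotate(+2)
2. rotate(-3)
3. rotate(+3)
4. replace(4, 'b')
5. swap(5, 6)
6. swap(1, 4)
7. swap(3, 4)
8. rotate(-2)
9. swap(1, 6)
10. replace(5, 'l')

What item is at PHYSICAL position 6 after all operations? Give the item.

After op 1 (rotate(+2)): offset=2, physical=[A,B,C,D,E,F,G], logical=[C,D,E,F,G,A,B]
After op 2 (rotate(-3)): offset=6, physical=[A,B,C,D,E,F,G], logical=[G,A,B,C,D,E,F]
After op 3 (rotate(+3)): offset=2, physical=[A,B,C,D,E,F,G], logical=[C,D,E,F,G,A,B]
After op 4 (replace(4, 'b')): offset=2, physical=[A,B,C,D,E,F,b], logical=[C,D,E,F,b,A,B]
After op 5 (swap(5, 6)): offset=2, physical=[B,A,C,D,E,F,b], logical=[C,D,E,F,b,B,A]
After op 6 (swap(1, 4)): offset=2, physical=[B,A,C,b,E,F,D], logical=[C,b,E,F,D,B,A]
After op 7 (swap(3, 4)): offset=2, physical=[B,A,C,b,E,D,F], logical=[C,b,E,D,F,B,A]
After op 8 (rotate(-2)): offset=0, physical=[B,A,C,b,E,D,F], logical=[B,A,C,b,E,D,F]
After op 9 (swap(1, 6)): offset=0, physical=[B,F,C,b,E,D,A], logical=[B,F,C,b,E,D,A]
After op 10 (replace(5, 'l')): offset=0, physical=[B,F,C,b,E,l,A], logical=[B,F,C,b,E,l,A]

Answer: A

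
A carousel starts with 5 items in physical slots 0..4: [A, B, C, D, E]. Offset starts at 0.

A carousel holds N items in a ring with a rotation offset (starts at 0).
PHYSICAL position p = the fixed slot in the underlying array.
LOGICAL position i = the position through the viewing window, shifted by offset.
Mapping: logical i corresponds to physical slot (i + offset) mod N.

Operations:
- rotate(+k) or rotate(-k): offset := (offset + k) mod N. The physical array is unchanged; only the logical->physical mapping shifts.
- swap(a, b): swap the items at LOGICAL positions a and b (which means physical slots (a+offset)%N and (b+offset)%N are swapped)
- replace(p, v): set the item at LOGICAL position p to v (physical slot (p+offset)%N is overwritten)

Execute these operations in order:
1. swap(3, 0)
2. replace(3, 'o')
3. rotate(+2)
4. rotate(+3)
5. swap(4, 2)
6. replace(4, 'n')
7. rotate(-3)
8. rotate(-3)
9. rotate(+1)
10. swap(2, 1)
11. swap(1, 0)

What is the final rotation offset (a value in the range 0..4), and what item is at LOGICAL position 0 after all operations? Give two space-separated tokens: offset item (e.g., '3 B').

Answer: 0 E

Derivation:
After op 1 (swap(3, 0)): offset=0, physical=[D,B,C,A,E], logical=[D,B,C,A,E]
After op 2 (replace(3, 'o')): offset=0, physical=[D,B,C,o,E], logical=[D,B,C,o,E]
After op 3 (rotate(+2)): offset=2, physical=[D,B,C,o,E], logical=[C,o,E,D,B]
After op 4 (rotate(+3)): offset=0, physical=[D,B,C,o,E], logical=[D,B,C,o,E]
After op 5 (swap(4, 2)): offset=0, physical=[D,B,E,o,C], logical=[D,B,E,o,C]
After op 6 (replace(4, 'n')): offset=0, physical=[D,B,E,o,n], logical=[D,B,E,o,n]
After op 7 (rotate(-3)): offset=2, physical=[D,B,E,o,n], logical=[E,o,n,D,B]
After op 8 (rotate(-3)): offset=4, physical=[D,B,E,o,n], logical=[n,D,B,E,o]
After op 9 (rotate(+1)): offset=0, physical=[D,B,E,o,n], logical=[D,B,E,o,n]
After op 10 (swap(2, 1)): offset=0, physical=[D,E,B,o,n], logical=[D,E,B,o,n]
After op 11 (swap(1, 0)): offset=0, physical=[E,D,B,o,n], logical=[E,D,B,o,n]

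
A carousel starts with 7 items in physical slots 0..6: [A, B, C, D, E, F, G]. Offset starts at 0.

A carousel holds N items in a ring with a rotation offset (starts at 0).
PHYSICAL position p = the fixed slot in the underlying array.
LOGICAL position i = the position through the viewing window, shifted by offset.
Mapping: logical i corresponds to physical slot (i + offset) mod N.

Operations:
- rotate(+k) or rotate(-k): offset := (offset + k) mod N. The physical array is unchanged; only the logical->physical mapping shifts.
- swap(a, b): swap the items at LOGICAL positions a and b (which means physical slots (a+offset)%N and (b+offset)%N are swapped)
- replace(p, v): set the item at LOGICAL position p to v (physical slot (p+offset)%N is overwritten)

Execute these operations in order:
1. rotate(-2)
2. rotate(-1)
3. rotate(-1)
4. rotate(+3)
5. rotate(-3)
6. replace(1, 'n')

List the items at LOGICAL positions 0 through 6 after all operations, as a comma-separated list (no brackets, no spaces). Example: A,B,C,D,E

Answer: D,n,F,G,A,B,C

Derivation:
After op 1 (rotate(-2)): offset=5, physical=[A,B,C,D,E,F,G], logical=[F,G,A,B,C,D,E]
After op 2 (rotate(-1)): offset=4, physical=[A,B,C,D,E,F,G], logical=[E,F,G,A,B,C,D]
After op 3 (rotate(-1)): offset=3, physical=[A,B,C,D,E,F,G], logical=[D,E,F,G,A,B,C]
After op 4 (rotate(+3)): offset=6, physical=[A,B,C,D,E,F,G], logical=[G,A,B,C,D,E,F]
After op 5 (rotate(-3)): offset=3, physical=[A,B,C,D,E,F,G], logical=[D,E,F,G,A,B,C]
After op 6 (replace(1, 'n')): offset=3, physical=[A,B,C,D,n,F,G], logical=[D,n,F,G,A,B,C]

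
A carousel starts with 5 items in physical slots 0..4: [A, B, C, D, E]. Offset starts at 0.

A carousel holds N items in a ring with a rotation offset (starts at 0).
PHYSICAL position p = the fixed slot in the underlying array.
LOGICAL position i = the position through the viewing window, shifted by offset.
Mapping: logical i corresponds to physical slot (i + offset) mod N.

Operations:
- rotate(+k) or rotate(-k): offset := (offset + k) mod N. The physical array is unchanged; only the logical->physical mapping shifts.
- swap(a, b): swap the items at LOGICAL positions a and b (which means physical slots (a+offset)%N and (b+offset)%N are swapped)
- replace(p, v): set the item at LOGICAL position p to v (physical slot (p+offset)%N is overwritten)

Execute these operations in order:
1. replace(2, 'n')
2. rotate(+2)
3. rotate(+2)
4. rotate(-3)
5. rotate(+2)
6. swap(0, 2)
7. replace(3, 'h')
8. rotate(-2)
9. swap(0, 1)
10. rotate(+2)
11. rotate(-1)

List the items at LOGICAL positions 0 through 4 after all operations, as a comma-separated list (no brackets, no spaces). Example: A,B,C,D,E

After op 1 (replace(2, 'n')): offset=0, physical=[A,B,n,D,E], logical=[A,B,n,D,E]
After op 2 (rotate(+2)): offset=2, physical=[A,B,n,D,E], logical=[n,D,E,A,B]
After op 3 (rotate(+2)): offset=4, physical=[A,B,n,D,E], logical=[E,A,B,n,D]
After op 4 (rotate(-3)): offset=1, physical=[A,B,n,D,E], logical=[B,n,D,E,A]
After op 5 (rotate(+2)): offset=3, physical=[A,B,n,D,E], logical=[D,E,A,B,n]
After op 6 (swap(0, 2)): offset=3, physical=[D,B,n,A,E], logical=[A,E,D,B,n]
After op 7 (replace(3, 'h')): offset=3, physical=[D,h,n,A,E], logical=[A,E,D,h,n]
After op 8 (rotate(-2)): offset=1, physical=[D,h,n,A,E], logical=[h,n,A,E,D]
After op 9 (swap(0, 1)): offset=1, physical=[D,n,h,A,E], logical=[n,h,A,E,D]
After op 10 (rotate(+2)): offset=3, physical=[D,n,h,A,E], logical=[A,E,D,n,h]
After op 11 (rotate(-1)): offset=2, physical=[D,n,h,A,E], logical=[h,A,E,D,n]

Answer: h,A,E,D,n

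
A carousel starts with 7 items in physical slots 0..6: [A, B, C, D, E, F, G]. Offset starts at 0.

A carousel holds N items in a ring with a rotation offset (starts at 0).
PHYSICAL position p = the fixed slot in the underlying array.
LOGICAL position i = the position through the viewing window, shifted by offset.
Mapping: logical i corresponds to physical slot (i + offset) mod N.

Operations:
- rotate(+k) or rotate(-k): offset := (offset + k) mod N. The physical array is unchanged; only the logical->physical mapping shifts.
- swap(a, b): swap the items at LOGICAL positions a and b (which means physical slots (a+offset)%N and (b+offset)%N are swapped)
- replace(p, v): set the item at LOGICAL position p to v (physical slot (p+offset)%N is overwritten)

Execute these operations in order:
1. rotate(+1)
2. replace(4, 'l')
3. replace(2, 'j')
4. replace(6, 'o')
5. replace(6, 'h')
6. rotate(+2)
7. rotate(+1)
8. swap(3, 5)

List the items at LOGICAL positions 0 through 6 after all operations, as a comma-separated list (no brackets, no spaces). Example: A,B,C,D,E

After op 1 (rotate(+1)): offset=1, physical=[A,B,C,D,E,F,G], logical=[B,C,D,E,F,G,A]
After op 2 (replace(4, 'l')): offset=1, physical=[A,B,C,D,E,l,G], logical=[B,C,D,E,l,G,A]
After op 3 (replace(2, 'j')): offset=1, physical=[A,B,C,j,E,l,G], logical=[B,C,j,E,l,G,A]
After op 4 (replace(6, 'o')): offset=1, physical=[o,B,C,j,E,l,G], logical=[B,C,j,E,l,G,o]
After op 5 (replace(6, 'h')): offset=1, physical=[h,B,C,j,E,l,G], logical=[B,C,j,E,l,G,h]
After op 6 (rotate(+2)): offset=3, physical=[h,B,C,j,E,l,G], logical=[j,E,l,G,h,B,C]
After op 7 (rotate(+1)): offset=4, physical=[h,B,C,j,E,l,G], logical=[E,l,G,h,B,C,j]
After op 8 (swap(3, 5)): offset=4, physical=[C,B,h,j,E,l,G], logical=[E,l,G,C,B,h,j]

Answer: E,l,G,C,B,h,j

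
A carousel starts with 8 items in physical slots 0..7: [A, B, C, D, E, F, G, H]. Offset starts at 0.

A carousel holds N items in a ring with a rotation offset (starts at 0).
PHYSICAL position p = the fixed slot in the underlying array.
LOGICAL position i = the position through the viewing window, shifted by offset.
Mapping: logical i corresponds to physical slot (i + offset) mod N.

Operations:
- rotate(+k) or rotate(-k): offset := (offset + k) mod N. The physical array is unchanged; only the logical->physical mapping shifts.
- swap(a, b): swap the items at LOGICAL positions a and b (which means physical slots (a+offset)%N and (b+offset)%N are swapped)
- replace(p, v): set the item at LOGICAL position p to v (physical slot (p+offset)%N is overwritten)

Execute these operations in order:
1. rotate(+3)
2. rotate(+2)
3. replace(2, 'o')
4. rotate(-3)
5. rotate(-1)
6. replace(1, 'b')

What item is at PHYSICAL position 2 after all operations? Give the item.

Answer: b

Derivation:
After op 1 (rotate(+3)): offset=3, physical=[A,B,C,D,E,F,G,H], logical=[D,E,F,G,H,A,B,C]
After op 2 (rotate(+2)): offset=5, physical=[A,B,C,D,E,F,G,H], logical=[F,G,H,A,B,C,D,E]
After op 3 (replace(2, 'o')): offset=5, physical=[A,B,C,D,E,F,G,o], logical=[F,G,o,A,B,C,D,E]
After op 4 (rotate(-3)): offset=2, physical=[A,B,C,D,E,F,G,o], logical=[C,D,E,F,G,o,A,B]
After op 5 (rotate(-1)): offset=1, physical=[A,B,C,D,E,F,G,o], logical=[B,C,D,E,F,G,o,A]
After op 6 (replace(1, 'b')): offset=1, physical=[A,B,b,D,E,F,G,o], logical=[B,b,D,E,F,G,o,A]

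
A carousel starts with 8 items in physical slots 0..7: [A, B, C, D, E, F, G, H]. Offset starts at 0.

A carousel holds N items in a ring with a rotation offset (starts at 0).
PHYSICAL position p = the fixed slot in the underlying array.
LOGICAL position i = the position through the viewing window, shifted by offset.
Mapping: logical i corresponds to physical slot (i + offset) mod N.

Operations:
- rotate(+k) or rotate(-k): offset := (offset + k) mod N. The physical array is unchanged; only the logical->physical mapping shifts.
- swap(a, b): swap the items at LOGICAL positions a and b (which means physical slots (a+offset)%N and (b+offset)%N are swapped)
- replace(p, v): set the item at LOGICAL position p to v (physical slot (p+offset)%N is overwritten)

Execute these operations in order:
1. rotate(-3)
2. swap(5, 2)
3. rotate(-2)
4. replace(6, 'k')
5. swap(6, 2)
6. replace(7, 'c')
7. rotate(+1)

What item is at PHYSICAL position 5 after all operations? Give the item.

Answer: k

Derivation:
After op 1 (rotate(-3)): offset=5, physical=[A,B,C,D,E,F,G,H], logical=[F,G,H,A,B,C,D,E]
After op 2 (swap(5, 2)): offset=5, physical=[A,B,H,D,E,F,G,C], logical=[F,G,C,A,B,H,D,E]
After op 3 (rotate(-2)): offset=3, physical=[A,B,H,D,E,F,G,C], logical=[D,E,F,G,C,A,B,H]
After op 4 (replace(6, 'k')): offset=3, physical=[A,k,H,D,E,F,G,C], logical=[D,E,F,G,C,A,k,H]
After op 5 (swap(6, 2)): offset=3, physical=[A,F,H,D,E,k,G,C], logical=[D,E,k,G,C,A,F,H]
After op 6 (replace(7, 'c')): offset=3, physical=[A,F,c,D,E,k,G,C], logical=[D,E,k,G,C,A,F,c]
After op 7 (rotate(+1)): offset=4, physical=[A,F,c,D,E,k,G,C], logical=[E,k,G,C,A,F,c,D]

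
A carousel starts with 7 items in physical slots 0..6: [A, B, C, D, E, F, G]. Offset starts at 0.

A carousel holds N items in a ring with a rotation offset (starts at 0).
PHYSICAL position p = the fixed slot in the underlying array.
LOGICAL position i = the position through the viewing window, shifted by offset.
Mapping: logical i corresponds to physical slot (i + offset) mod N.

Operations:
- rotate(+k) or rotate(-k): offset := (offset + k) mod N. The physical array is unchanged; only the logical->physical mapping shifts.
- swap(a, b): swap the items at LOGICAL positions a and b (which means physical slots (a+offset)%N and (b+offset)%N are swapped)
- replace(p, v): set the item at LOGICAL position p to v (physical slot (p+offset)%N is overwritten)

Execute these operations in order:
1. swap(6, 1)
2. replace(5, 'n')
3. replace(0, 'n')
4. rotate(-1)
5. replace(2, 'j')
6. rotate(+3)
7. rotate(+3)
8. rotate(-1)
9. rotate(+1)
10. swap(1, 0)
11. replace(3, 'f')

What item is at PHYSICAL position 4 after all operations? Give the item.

Answer: E

Derivation:
After op 1 (swap(6, 1)): offset=0, physical=[A,G,C,D,E,F,B], logical=[A,G,C,D,E,F,B]
After op 2 (replace(5, 'n')): offset=0, physical=[A,G,C,D,E,n,B], logical=[A,G,C,D,E,n,B]
After op 3 (replace(0, 'n')): offset=0, physical=[n,G,C,D,E,n,B], logical=[n,G,C,D,E,n,B]
After op 4 (rotate(-1)): offset=6, physical=[n,G,C,D,E,n,B], logical=[B,n,G,C,D,E,n]
After op 5 (replace(2, 'j')): offset=6, physical=[n,j,C,D,E,n,B], logical=[B,n,j,C,D,E,n]
After op 6 (rotate(+3)): offset=2, physical=[n,j,C,D,E,n,B], logical=[C,D,E,n,B,n,j]
After op 7 (rotate(+3)): offset=5, physical=[n,j,C,D,E,n,B], logical=[n,B,n,j,C,D,E]
After op 8 (rotate(-1)): offset=4, physical=[n,j,C,D,E,n,B], logical=[E,n,B,n,j,C,D]
After op 9 (rotate(+1)): offset=5, physical=[n,j,C,D,E,n,B], logical=[n,B,n,j,C,D,E]
After op 10 (swap(1, 0)): offset=5, physical=[n,j,C,D,E,B,n], logical=[B,n,n,j,C,D,E]
After op 11 (replace(3, 'f')): offset=5, physical=[n,f,C,D,E,B,n], logical=[B,n,n,f,C,D,E]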